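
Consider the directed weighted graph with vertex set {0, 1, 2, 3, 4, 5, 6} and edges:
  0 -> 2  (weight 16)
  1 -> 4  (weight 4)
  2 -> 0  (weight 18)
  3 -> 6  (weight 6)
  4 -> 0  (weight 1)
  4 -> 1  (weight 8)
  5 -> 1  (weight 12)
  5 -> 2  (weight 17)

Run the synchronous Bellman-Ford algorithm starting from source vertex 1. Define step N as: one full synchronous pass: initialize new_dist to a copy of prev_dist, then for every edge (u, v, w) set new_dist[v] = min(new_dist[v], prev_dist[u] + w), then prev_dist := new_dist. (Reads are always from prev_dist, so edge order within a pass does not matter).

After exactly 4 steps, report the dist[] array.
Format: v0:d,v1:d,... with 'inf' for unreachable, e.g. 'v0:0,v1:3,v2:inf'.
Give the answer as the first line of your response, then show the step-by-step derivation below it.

v0:5,v1:0,v2:21,v3:inf,v4:4,v5:inf,v6:inf

step 1: dist = v0:inf,v1:0,v2:inf,v3:inf,v4:4,v5:inf,v6:inf
step 2: dist = v0:5,v1:0,v2:inf,v3:inf,v4:4,v5:inf,v6:inf
step 3: dist = v0:5,v1:0,v2:21,v3:inf,v4:4,v5:inf,v6:inf
step 4: dist = v0:5,v1:0,v2:21,v3:inf,v4:4,v5:inf,v6:inf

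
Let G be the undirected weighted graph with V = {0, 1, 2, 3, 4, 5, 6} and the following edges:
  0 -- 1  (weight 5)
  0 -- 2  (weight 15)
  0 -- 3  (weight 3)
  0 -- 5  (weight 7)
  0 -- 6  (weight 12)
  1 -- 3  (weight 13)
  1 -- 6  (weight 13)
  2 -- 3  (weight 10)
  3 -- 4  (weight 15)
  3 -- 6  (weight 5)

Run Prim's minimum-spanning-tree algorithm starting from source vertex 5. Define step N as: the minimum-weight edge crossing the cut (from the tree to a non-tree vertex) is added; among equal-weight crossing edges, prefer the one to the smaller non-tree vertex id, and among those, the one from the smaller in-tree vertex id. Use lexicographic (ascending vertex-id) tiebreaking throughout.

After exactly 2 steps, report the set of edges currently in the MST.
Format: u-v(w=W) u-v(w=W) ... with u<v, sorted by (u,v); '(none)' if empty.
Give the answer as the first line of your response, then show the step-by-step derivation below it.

0-3(w=3) 0-5(w=7)

step 1: add edge 0-5 (w=7); MST = {0-5(w=7)}
step 2: add edge 0-3 (w=3); MST = {0-3(w=3) 0-5(w=7)}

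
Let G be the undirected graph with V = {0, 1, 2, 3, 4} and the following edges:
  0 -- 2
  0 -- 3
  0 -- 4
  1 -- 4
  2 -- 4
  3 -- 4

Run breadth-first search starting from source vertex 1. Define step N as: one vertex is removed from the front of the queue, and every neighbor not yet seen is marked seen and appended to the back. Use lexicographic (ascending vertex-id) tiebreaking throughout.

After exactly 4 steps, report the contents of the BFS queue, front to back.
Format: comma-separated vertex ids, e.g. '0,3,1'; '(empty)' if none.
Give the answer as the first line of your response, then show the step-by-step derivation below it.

3

step 1: dequeue 1; queue=[4]; order=1
step 2: dequeue 4; queue=[0,2,3]; order=1,4
step 3: dequeue 0; queue=[2,3]; order=1,4,0
step 4: dequeue 2; queue=[3]; order=1,4,0,2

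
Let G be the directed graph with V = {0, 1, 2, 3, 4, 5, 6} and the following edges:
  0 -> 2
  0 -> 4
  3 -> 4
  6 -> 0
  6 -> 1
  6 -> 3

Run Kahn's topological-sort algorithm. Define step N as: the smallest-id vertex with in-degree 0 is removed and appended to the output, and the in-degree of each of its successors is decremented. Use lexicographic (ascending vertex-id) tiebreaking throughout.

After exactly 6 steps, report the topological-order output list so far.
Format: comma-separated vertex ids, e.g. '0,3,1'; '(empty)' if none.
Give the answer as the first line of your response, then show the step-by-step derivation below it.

5,6,0,1,2,3

step 1: output 5; order=[5]; indeg=(1,1,1,1,2,0,0)
step 2: output 6; order=[5,6]; indeg=(0,0,1,0,2,0,0)
step 3: output 0; order=[5,6,0]; indeg=(0,0,0,0,1,0,0)
step 4: output 1; order=[5,6,0,1]; indeg=(0,0,0,0,1,0,0)
step 5: output 2; order=[5,6,0,1,2]; indeg=(0,0,0,0,1,0,0)
step 6: output 3; order=[5,6,0,1,2,3]; indeg=(0,0,0,0,0,0,0)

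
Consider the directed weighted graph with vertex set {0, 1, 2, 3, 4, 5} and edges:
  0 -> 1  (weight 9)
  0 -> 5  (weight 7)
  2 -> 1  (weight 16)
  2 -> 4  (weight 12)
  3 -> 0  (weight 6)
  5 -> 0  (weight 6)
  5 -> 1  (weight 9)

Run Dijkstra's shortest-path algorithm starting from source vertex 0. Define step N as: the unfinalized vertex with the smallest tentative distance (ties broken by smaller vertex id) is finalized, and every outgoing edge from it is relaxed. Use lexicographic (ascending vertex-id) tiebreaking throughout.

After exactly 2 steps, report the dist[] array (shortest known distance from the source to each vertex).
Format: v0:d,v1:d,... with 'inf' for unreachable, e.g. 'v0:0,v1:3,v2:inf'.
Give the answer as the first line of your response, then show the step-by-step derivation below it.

v0:0,v1:9,v2:inf,v3:inf,v4:inf,v5:7

step 1: dist = v0:0,v1:9,v2:inf,v3:inf,v4:inf,v5:7
step 2: dist = v0:0,v1:9,v2:inf,v3:inf,v4:inf,v5:7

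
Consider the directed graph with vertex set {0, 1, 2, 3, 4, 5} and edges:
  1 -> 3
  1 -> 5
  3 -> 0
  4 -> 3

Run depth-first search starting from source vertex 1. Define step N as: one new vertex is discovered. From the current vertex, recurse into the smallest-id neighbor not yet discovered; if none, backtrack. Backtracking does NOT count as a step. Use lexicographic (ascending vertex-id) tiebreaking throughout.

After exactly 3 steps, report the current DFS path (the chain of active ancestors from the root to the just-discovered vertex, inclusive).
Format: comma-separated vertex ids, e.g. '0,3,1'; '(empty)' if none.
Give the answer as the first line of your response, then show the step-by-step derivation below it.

1,3,0

step 1: discover 1; path=1; order=1
step 2: discover 3; path=1>3; order=1,3
step 3: discover 0; path=1>3>0; order=1,3,0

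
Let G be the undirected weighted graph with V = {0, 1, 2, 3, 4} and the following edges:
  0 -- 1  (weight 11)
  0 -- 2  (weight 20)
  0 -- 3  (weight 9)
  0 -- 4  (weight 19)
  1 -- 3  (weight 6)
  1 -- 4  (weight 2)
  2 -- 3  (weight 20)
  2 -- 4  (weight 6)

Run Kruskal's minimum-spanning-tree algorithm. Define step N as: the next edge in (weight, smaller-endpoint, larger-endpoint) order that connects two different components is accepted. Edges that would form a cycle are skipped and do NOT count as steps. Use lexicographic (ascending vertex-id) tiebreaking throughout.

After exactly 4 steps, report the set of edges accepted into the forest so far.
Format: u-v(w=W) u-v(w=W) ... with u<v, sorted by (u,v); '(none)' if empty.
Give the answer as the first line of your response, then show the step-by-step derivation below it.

0-3(w=9) 1-3(w=6) 1-4(w=2) 2-4(w=6)

step 1: add edge 1-4 (w=2); MST = {1-4(w=2)}
step 2: add edge 1-3 (w=6); MST = {1-3(w=6) 1-4(w=2)}
step 3: add edge 2-4 (w=6); MST = {1-3(w=6) 1-4(w=2) 2-4(w=6)}
step 4: add edge 0-3 (w=9); MST = {0-3(w=9) 1-3(w=6) 1-4(w=2) 2-4(w=6)}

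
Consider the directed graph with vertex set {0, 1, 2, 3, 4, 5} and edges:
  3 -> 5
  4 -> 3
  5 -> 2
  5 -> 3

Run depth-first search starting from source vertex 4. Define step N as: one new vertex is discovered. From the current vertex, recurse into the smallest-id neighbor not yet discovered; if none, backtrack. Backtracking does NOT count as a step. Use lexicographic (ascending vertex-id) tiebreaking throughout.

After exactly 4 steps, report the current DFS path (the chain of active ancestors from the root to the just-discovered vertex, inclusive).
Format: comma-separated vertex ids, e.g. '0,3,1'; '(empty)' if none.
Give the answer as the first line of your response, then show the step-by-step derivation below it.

4,3,5,2

step 1: discover 4; path=4; order=4
step 2: discover 3; path=4>3; order=4,3
step 3: discover 5; path=4>3>5; order=4,3,5
step 4: discover 2; path=4>3>5>2; order=4,3,5,2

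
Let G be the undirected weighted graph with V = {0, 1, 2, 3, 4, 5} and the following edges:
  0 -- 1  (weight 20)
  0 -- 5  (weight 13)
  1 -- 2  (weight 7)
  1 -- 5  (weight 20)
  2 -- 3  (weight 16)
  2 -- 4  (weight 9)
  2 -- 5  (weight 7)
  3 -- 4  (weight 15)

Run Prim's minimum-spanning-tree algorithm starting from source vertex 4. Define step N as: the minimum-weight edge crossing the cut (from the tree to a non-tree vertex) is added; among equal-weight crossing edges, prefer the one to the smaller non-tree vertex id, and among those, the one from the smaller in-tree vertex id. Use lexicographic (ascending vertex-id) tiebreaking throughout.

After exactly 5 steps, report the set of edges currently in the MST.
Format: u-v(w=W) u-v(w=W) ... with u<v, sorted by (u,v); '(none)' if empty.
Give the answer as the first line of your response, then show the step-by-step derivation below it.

0-5(w=13) 1-2(w=7) 2-4(w=9) 2-5(w=7) 3-4(w=15)

step 1: add edge 2-4 (w=9); MST = {2-4(w=9)}
step 2: add edge 1-2 (w=7); MST = {1-2(w=7) 2-4(w=9)}
step 3: add edge 2-5 (w=7); MST = {1-2(w=7) 2-4(w=9) 2-5(w=7)}
step 4: add edge 0-5 (w=13); MST = {0-5(w=13) 1-2(w=7) 2-4(w=9) 2-5(w=7)}
step 5: add edge 3-4 (w=15); MST = {0-5(w=13) 1-2(w=7) 2-4(w=9) 2-5(w=7) 3-4(w=15)}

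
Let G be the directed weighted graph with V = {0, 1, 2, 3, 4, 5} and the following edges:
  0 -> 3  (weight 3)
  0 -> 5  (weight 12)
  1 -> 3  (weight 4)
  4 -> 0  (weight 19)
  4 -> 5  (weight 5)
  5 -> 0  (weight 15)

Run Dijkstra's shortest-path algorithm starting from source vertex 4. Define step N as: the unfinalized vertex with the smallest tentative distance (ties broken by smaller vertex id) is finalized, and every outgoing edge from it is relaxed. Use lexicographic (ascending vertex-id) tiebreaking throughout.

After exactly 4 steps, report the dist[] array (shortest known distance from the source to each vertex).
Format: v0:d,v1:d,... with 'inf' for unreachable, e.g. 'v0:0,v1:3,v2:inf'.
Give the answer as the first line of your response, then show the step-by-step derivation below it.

v0:19,v1:inf,v2:inf,v3:22,v4:0,v5:5

step 1: dist = v0:19,v1:inf,v2:inf,v3:inf,v4:0,v5:5
step 2: dist = v0:19,v1:inf,v2:inf,v3:inf,v4:0,v5:5
step 3: dist = v0:19,v1:inf,v2:inf,v3:22,v4:0,v5:5
step 4: dist = v0:19,v1:inf,v2:inf,v3:22,v4:0,v5:5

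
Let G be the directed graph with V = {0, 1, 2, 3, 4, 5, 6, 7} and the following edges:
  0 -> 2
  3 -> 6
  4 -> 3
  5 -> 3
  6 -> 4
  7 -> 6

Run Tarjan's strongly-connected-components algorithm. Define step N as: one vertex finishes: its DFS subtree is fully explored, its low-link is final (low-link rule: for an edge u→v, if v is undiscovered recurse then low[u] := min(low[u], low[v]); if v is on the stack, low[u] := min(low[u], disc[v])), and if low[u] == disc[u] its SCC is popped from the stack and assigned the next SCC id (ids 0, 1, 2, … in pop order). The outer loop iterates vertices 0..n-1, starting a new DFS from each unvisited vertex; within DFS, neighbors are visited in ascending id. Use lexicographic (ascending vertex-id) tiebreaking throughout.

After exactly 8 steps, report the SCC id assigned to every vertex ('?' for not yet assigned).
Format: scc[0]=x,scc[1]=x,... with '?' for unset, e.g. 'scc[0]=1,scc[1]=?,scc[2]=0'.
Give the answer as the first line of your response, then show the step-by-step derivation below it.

scc[0]=1,scc[1]=2,scc[2]=0,scc[3]=3,scc[4]=3,scc[5]=4,scc[6]=3,scc[7]=5

step 1: low=(low[0]=0,low[1]=?,low[2]=1,low[3]=?,low[4]=?,low[5]=?,low[6]=?,low[7]=?); scc=(scc[0]=?,scc[1]=?,scc[2]=0,scc[3]=?,scc[4]=?,scc[5]=?,scc[6]=?,scc[7]=?)
step 2: low=(low[0]=0,low[1]=?,low[2]=1,low[3]=?,low[4]=?,low[5]=?,low[6]=?,low[7]=?); scc=(scc[0]=1,scc[1]=?,scc[2]=0,scc[3]=?,scc[4]=?,scc[5]=?,scc[6]=?,scc[7]=?)
step 3: low=(low[0]=0,low[1]=2,low[2]=1,low[3]=?,low[4]=?,low[5]=?,low[6]=?,low[7]=?); scc=(scc[0]=1,scc[1]=2,scc[2]=0,scc[3]=?,scc[4]=?,scc[5]=?,scc[6]=?,scc[7]=?)
step 4: low=(low[0]=0,low[1]=2,low[2]=1,low[3]=3,low[4]=3,low[5]=?,low[6]=4,low[7]=?); scc=(scc[0]=1,scc[1]=2,scc[2]=0,scc[3]=?,scc[4]=?,scc[5]=?,scc[6]=?,scc[7]=?)
step 5: low=(low[0]=0,low[1]=2,low[2]=1,low[3]=3,low[4]=3,low[5]=?,low[6]=3,low[7]=?); scc=(scc[0]=1,scc[1]=2,scc[2]=0,scc[3]=?,scc[4]=?,scc[5]=?,scc[6]=?,scc[7]=?)
step 6: low=(low[0]=0,low[1]=2,low[2]=1,low[3]=3,low[4]=3,low[5]=?,low[6]=3,low[7]=?); scc=(scc[0]=1,scc[1]=2,scc[2]=0,scc[3]=3,scc[4]=3,scc[5]=?,scc[6]=3,scc[7]=?)
step 7: low=(low[0]=0,low[1]=2,low[2]=1,low[3]=3,low[4]=3,low[5]=6,low[6]=3,low[7]=?); scc=(scc[0]=1,scc[1]=2,scc[2]=0,scc[3]=3,scc[4]=3,scc[5]=4,scc[6]=3,scc[7]=?)
step 8: low=(low[0]=0,low[1]=2,low[2]=1,low[3]=3,low[4]=3,low[5]=6,low[6]=3,low[7]=7); scc=(scc[0]=1,scc[1]=2,scc[2]=0,scc[3]=3,scc[4]=3,scc[5]=4,scc[6]=3,scc[7]=5)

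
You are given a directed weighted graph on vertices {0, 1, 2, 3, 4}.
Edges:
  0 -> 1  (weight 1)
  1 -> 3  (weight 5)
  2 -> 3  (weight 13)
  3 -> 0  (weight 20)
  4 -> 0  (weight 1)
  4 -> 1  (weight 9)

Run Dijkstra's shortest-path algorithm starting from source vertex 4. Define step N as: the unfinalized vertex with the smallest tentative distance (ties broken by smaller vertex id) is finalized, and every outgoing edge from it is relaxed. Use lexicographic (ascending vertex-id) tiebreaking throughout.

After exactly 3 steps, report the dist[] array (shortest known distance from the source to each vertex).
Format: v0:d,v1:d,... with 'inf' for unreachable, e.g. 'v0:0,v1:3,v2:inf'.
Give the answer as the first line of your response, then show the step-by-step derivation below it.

v0:1,v1:2,v2:inf,v3:7,v4:0

step 1: dist = v0:1,v1:9,v2:inf,v3:inf,v4:0
step 2: dist = v0:1,v1:2,v2:inf,v3:inf,v4:0
step 3: dist = v0:1,v1:2,v2:inf,v3:7,v4:0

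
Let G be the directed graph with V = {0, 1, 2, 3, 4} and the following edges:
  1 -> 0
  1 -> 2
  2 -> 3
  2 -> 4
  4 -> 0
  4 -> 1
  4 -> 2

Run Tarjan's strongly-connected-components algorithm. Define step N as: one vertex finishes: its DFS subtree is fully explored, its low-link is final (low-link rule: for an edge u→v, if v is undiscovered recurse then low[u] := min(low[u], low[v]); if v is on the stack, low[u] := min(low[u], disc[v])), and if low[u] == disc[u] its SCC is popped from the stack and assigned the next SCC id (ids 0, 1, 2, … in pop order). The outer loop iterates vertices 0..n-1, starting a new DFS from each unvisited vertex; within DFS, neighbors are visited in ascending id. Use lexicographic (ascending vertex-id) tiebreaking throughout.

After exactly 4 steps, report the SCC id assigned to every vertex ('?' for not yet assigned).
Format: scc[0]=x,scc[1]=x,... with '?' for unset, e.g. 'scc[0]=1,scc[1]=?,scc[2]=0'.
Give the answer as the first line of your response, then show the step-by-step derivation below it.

scc[0]=0,scc[1]=?,scc[2]=?,scc[3]=1,scc[4]=?

step 1: low=(low[0]=0,low[1]=?,low[2]=?,low[3]=?,low[4]=?); scc=(scc[0]=0,scc[1]=?,scc[2]=?,scc[3]=?,scc[4]=?)
step 2: low=(low[0]=0,low[1]=1,low[2]=2,low[3]=3,low[4]=?); scc=(scc[0]=0,scc[1]=?,scc[2]=?,scc[3]=1,scc[4]=?)
step 3: low=(low[0]=0,low[1]=1,low[2]=2,low[3]=3,low[4]=1); scc=(scc[0]=0,scc[1]=?,scc[2]=?,scc[3]=1,scc[4]=?)
step 4: low=(low[0]=0,low[1]=1,low[2]=1,low[3]=3,low[4]=1); scc=(scc[0]=0,scc[1]=?,scc[2]=?,scc[3]=1,scc[4]=?)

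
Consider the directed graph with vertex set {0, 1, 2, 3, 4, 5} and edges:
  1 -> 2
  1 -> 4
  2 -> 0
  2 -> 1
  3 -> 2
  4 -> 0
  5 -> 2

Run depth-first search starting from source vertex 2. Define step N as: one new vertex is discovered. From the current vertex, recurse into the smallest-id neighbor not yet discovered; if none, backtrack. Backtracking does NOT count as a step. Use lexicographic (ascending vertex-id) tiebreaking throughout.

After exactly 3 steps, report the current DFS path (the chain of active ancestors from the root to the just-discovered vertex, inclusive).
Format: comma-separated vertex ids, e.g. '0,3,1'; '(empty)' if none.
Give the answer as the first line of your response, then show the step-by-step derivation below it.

2,1

step 1: discover 2; path=2; order=2
step 2: discover 0; path=2>0; order=2,0
step 3: discover 1; path=2>1; order=2,0,1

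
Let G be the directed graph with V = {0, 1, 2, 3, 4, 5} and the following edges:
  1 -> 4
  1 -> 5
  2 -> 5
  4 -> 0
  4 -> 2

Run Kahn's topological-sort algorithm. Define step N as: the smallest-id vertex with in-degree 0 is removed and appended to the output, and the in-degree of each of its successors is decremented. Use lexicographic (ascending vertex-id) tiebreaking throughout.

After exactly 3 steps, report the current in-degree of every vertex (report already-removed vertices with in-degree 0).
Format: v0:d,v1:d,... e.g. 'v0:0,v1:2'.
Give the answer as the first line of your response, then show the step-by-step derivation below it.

v0:0,v1:0,v2:0,v3:0,v4:0,v5:1

step 1: output 1; order=[1]; indeg=(1,0,1,0,0,1)
step 2: output 3; order=[1,3]; indeg=(1,0,1,0,0,1)
step 3: output 4; order=[1,3,4]; indeg=(0,0,0,0,0,1)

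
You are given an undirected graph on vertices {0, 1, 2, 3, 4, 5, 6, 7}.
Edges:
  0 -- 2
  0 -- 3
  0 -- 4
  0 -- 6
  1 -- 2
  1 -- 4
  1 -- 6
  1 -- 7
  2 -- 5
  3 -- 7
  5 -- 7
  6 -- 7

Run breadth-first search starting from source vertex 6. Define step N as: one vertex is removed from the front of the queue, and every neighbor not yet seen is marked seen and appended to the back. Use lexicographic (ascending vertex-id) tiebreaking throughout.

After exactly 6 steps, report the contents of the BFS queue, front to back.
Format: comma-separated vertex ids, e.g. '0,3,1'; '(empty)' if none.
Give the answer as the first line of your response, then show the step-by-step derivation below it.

4,5

step 1: dequeue 6; queue=[0,1,7]; order=6
step 2: dequeue 0; queue=[1,7,2,3,4]; order=6,0
step 3: dequeue 1; queue=[7,2,3,4]; order=6,0,1
step 4: dequeue 7; queue=[2,3,4,5]; order=6,0,1,7
step 5: dequeue 2; queue=[3,4,5]; order=6,0,1,7,2
step 6: dequeue 3; queue=[4,5]; order=6,0,1,7,2,3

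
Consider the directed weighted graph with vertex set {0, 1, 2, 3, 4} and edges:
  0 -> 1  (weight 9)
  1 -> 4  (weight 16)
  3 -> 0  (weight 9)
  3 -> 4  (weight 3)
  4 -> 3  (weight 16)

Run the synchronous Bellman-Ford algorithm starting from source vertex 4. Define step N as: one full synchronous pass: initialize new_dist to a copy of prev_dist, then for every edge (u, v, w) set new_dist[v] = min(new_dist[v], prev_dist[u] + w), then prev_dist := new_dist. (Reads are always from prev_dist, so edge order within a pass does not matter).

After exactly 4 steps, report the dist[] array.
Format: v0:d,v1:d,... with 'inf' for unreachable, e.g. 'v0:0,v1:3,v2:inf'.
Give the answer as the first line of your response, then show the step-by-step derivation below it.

v0:25,v1:34,v2:inf,v3:16,v4:0

step 1: dist = v0:inf,v1:inf,v2:inf,v3:16,v4:0
step 2: dist = v0:25,v1:inf,v2:inf,v3:16,v4:0
step 3: dist = v0:25,v1:34,v2:inf,v3:16,v4:0
step 4: dist = v0:25,v1:34,v2:inf,v3:16,v4:0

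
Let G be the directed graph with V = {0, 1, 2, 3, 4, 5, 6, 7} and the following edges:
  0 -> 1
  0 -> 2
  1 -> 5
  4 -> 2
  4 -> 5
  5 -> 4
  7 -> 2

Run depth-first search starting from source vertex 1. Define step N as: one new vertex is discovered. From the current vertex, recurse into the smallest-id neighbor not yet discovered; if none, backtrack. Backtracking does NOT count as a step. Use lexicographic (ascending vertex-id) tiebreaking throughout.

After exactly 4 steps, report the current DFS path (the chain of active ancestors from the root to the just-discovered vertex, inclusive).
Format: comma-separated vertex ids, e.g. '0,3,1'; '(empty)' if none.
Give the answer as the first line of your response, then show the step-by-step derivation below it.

1,5,4,2

step 1: discover 1; path=1; order=1
step 2: discover 5; path=1>5; order=1,5
step 3: discover 4; path=1>5>4; order=1,5,4
step 4: discover 2; path=1>5>4>2; order=1,5,4,2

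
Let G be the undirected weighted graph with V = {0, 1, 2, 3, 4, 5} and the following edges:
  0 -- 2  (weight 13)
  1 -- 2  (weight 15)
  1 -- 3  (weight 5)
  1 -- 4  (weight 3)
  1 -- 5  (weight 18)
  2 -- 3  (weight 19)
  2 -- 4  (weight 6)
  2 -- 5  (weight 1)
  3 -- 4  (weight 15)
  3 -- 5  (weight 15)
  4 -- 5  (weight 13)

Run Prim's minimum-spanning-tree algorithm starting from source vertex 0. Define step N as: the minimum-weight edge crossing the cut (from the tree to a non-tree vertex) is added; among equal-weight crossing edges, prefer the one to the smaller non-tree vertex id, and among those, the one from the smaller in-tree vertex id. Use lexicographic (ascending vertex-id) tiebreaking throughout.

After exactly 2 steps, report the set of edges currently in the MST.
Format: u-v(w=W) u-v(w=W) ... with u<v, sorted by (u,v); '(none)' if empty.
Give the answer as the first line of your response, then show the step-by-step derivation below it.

0-2(w=13) 2-5(w=1)

step 1: add edge 0-2 (w=13); MST = {0-2(w=13)}
step 2: add edge 2-5 (w=1); MST = {0-2(w=13) 2-5(w=1)}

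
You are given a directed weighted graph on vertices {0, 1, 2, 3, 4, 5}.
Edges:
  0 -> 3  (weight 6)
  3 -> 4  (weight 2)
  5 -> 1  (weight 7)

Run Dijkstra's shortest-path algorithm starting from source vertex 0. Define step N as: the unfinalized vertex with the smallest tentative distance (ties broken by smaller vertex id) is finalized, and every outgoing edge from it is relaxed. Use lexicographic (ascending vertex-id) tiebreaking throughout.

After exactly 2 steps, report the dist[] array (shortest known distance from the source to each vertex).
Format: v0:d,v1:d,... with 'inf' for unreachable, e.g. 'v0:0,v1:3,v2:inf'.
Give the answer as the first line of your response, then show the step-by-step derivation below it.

v0:0,v1:inf,v2:inf,v3:6,v4:8,v5:inf

step 1: dist = v0:0,v1:inf,v2:inf,v3:6,v4:inf,v5:inf
step 2: dist = v0:0,v1:inf,v2:inf,v3:6,v4:8,v5:inf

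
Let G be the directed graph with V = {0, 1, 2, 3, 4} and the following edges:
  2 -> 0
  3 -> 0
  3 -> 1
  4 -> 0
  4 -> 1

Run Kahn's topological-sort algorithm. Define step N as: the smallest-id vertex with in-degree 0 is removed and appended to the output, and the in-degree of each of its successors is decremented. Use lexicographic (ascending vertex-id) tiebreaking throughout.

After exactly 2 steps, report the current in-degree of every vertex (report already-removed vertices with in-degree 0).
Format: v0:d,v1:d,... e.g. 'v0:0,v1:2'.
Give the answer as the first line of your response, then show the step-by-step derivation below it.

v0:1,v1:1,v2:0,v3:0,v4:0

step 1: output 2; order=[2]; indeg=(2,2,0,0,0)
step 2: output 3; order=[2,3]; indeg=(1,1,0,0,0)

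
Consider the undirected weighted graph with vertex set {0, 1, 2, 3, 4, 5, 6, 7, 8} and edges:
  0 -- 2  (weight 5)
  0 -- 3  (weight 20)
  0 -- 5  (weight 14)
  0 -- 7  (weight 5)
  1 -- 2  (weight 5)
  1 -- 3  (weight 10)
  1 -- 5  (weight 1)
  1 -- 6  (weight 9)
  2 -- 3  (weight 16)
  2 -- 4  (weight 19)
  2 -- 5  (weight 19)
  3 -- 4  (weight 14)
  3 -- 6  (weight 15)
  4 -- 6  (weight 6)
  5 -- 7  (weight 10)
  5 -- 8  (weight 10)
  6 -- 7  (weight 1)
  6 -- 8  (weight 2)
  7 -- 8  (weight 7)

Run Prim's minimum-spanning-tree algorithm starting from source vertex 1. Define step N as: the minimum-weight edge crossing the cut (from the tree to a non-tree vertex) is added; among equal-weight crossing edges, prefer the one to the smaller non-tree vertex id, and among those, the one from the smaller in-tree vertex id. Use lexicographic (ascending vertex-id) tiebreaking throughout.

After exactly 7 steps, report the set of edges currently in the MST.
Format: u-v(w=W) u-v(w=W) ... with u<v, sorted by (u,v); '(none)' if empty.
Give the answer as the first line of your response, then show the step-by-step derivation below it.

0-2(w=5) 0-7(w=5) 1-2(w=5) 1-5(w=1) 4-6(w=6) 6-7(w=1) 6-8(w=2)

step 1: add edge 1-5 (w=1); MST = {1-5(w=1)}
step 2: add edge 1-2 (w=5); MST = {1-2(w=5) 1-5(w=1)}
step 3: add edge 0-2 (w=5); MST = {0-2(w=5) 1-2(w=5) 1-5(w=1)}
step 4: add edge 0-7 (w=5); MST = {0-2(w=5) 0-7(w=5) 1-2(w=5) 1-5(w=1)}
step 5: add edge 6-7 (w=1); MST = {0-2(w=5) 0-7(w=5) 1-2(w=5) 1-5(w=1) 6-7(w=1)}
step 6: add edge 6-8 (w=2); MST = {0-2(w=5) 0-7(w=5) 1-2(w=5) 1-5(w=1) 6-7(w=1) 6-8(w=2)}
step 7: add edge 4-6 (w=6); MST = {0-2(w=5) 0-7(w=5) 1-2(w=5) 1-5(w=1) 4-6(w=6) 6-7(w=1) 6-8(w=2)}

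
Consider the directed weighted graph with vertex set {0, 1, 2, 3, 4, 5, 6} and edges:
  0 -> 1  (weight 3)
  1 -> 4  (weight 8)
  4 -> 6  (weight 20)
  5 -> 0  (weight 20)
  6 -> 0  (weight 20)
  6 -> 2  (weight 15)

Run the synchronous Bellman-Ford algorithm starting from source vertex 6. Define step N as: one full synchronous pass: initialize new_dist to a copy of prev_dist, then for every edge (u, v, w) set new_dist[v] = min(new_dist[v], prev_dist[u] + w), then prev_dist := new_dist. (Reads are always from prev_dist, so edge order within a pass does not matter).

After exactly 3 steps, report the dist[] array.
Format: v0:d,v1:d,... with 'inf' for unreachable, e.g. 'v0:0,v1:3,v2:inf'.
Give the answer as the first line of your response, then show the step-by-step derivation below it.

v0:20,v1:23,v2:15,v3:inf,v4:31,v5:inf,v6:0

step 1: dist = v0:20,v1:inf,v2:15,v3:inf,v4:inf,v5:inf,v6:0
step 2: dist = v0:20,v1:23,v2:15,v3:inf,v4:inf,v5:inf,v6:0
step 3: dist = v0:20,v1:23,v2:15,v3:inf,v4:31,v5:inf,v6:0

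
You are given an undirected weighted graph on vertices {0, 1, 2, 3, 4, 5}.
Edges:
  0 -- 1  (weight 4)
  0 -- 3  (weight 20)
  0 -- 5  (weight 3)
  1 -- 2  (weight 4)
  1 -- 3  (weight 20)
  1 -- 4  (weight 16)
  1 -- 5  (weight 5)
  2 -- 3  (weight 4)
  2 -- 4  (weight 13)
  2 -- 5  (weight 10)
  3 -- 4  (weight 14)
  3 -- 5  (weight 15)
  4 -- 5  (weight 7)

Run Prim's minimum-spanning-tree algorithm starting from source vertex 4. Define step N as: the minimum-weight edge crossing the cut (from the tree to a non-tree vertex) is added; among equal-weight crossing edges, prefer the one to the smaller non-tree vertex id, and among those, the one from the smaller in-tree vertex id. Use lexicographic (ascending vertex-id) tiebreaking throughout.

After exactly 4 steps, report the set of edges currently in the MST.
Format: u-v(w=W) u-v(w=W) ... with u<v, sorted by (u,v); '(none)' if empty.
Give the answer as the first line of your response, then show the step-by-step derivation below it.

0-1(w=4) 0-5(w=3) 1-2(w=4) 4-5(w=7)

step 1: add edge 4-5 (w=7); MST = {4-5(w=7)}
step 2: add edge 0-5 (w=3); MST = {0-5(w=3) 4-5(w=7)}
step 3: add edge 0-1 (w=4); MST = {0-1(w=4) 0-5(w=3) 4-5(w=7)}
step 4: add edge 1-2 (w=4); MST = {0-1(w=4) 0-5(w=3) 1-2(w=4) 4-5(w=7)}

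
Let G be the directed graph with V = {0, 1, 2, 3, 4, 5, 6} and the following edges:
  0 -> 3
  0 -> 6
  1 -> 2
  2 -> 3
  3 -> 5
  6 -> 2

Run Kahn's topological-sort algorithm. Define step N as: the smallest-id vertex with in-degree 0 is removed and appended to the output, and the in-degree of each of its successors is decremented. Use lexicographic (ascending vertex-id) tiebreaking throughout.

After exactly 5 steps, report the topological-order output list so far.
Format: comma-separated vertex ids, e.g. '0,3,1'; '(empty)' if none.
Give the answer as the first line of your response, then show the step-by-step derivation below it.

0,1,4,6,2

step 1: output 0; order=[0]; indeg=(0,0,2,1,0,1,0)
step 2: output 1; order=[0,1]; indeg=(0,0,1,1,0,1,0)
step 3: output 4; order=[0,1,4]; indeg=(0,0,1,1,0,1,0)
step 4: output 6; order=[0,1,4,6]; indeg=(0,0,0,1,0,1,0)
step 5: output 2; order=[0,1,4,6,2]; indeg=(0,0,0,0,0,1,0)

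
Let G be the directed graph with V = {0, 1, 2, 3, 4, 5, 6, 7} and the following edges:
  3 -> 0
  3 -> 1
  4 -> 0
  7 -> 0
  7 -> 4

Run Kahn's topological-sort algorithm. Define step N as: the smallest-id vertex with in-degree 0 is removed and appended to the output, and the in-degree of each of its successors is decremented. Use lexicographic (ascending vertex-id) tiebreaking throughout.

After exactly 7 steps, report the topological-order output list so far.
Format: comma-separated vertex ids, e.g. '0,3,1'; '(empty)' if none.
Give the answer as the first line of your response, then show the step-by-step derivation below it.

2,3,1,5,6,7,4

step 1: output 2; order=[2]; indeg=(3,1,0,0,1,0,0,0)
step 2: output 3; order=[2,3]; indeg=(2,0,0,0,1,0,0,0)
step 3: output 1; order=[2,3,1]; indeg=(2,0,0,0,1,0,0,0)
step 4: output 5; order=[2,3,1,5]; indeg=(2,0,0,0,1,0,0,0)
step 5: output 6; order=[2,3,1,5,6]; indeg=(2,0,0,0,1,0,0,0)
step 6: output 7; order=[2,3,1,5,6,7]; indeg=(1,0,0,0,0,0,0,0)
step 7: output 4; order=[2,3,1,5,6,7,4]; indeg=(0,0,0,0,0,0,0,0)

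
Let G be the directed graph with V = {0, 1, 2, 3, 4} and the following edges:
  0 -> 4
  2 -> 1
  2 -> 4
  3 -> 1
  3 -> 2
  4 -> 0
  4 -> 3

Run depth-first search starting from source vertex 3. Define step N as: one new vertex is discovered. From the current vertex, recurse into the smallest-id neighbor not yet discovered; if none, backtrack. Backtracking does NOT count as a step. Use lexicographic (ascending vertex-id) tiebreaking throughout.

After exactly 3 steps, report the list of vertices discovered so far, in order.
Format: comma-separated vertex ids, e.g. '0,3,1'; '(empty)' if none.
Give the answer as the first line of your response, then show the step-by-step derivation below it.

3,1,2

step 1: discover 3; path=3; order=3
step 2: discover 1; path=3>1; order=3,1
step 3: discover 2; path=3>2; order=3,1,2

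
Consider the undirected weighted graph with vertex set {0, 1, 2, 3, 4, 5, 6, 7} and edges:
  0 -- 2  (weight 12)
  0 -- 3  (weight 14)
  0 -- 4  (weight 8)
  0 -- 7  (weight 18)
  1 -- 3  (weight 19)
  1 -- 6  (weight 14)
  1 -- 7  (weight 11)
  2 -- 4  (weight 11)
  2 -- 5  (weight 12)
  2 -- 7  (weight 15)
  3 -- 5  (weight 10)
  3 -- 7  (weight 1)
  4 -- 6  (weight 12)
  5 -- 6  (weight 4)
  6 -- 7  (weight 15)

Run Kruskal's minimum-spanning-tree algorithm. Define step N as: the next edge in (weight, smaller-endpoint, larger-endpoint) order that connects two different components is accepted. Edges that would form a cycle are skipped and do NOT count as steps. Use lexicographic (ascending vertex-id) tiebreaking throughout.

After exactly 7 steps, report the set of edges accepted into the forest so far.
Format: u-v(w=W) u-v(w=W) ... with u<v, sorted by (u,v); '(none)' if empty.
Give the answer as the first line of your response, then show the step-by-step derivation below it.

0-4(w=8) 1-7(w=11) 2-4(w=11) 2-5(w=12) 3-5(w=10) 3-7(w=1) 5-6(w=4)

step 1: add edge 3-7 (w=1); MST = {3-7(w=1)}
step 2: add edge 5-6 (w=4); MST = {3-7(w=1) 5-6(w=4)}
step 3: add edge 0-4 (w=8); MST = {0-4(w=8) 3-7(w=1) 5-6(w=4)}
step 4: add edge 3-5 (w=10); MST = {0-4(w=8) 3-5(w=10) 3-7(w=1) 5-6(w=4)}
step 5: add edge 1-7 (w=11); MST = {0-4(w=8) 1-7(w=11) 3-5(w=10) 3-7(w=1) 5-6(w=4)}
step 6: add edge 2-4 (w=11); MST = {0-4(w=8) 1-7(w=11) 2-4(w=11) 3-5(w=10) 3-7(w=1) 5-6(w=4)}
step 7: add edge 2-5 (w=12); MST = {0-4(w=8) 1-7(w=11) 2-4(w=11) 2-5(w=12) 3-5(w=10) 3-7(w=1) 5-6(w=4)}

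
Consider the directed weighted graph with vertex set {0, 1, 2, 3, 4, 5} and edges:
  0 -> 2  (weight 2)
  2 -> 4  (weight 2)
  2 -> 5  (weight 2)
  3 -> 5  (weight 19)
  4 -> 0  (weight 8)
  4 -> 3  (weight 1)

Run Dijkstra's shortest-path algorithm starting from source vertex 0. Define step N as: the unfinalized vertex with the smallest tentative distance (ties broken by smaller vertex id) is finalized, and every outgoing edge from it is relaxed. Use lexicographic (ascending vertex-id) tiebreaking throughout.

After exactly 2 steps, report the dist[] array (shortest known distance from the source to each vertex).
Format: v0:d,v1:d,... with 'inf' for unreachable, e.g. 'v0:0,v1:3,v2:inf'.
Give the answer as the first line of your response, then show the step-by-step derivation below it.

v0:0,v1:inf,v2:2,v3:inf,v4:4,v5:4

step 1: dist = v0:0,v1:inf,v2:2,v3:inf,v4:inf,v5:inf
step 2: dist = v0:0,v1:inf,v2:2,v3:inf,v4:4,v5:4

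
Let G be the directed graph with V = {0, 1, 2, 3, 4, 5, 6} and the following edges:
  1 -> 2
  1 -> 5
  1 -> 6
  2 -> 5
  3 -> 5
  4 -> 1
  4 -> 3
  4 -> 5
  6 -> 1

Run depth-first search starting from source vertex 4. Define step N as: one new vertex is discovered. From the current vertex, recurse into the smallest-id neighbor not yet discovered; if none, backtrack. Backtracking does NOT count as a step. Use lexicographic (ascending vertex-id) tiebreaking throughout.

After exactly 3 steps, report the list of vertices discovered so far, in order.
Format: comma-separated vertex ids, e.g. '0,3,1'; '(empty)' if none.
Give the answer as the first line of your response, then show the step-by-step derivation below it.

4,1,2

step 1: discover 4; path=4; order=4
step 2: discover 1; path=4>1; order=4,1
step 3: discover 2; path=4>1>2; order=4,1,2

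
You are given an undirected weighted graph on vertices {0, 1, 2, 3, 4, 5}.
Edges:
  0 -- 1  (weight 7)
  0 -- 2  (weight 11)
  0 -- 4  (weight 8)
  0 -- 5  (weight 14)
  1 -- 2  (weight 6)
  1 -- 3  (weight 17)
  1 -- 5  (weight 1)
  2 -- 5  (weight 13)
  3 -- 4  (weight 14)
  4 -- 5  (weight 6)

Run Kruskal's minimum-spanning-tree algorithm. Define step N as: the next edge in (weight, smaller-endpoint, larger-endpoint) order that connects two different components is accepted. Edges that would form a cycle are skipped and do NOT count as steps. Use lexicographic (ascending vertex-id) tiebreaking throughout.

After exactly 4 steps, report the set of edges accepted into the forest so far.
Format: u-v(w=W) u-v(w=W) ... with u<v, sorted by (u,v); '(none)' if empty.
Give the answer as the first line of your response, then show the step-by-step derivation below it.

0-1(w=7) 1-2(w=6) 1-5(w=1) 4-5(w=6)

step 1: add edge 1-5 (w=1); MST = {1-5(w=1)}
step 2: add edge 1-2 (w=6); MST = {1-2(w=6) 1-5(w=1)}
step 3: add edge 4-5 (w=6); MST = {1-2(w=6) 1-5(w=1) 4-5(w=6)}
step 4: add edge 0-1 (w=7); MST = {0-1(w=7) 1-2(w=6) 1-5(w=1) 4-5(w=6)}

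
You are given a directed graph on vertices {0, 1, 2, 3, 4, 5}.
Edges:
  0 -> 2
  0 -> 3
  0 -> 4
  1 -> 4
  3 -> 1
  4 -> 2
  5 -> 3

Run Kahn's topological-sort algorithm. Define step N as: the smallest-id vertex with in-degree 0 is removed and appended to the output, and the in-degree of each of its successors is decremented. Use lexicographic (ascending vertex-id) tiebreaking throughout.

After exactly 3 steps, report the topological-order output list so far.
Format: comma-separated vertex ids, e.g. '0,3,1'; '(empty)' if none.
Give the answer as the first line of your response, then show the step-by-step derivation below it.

0,5,3

step 1: output 0; order=[0]; indeg=(0,1,1,1,1,0)
step 2: output 5; order=[0,5]; indeg=(0,1,1,0,1,0)
step 3: output 3; order=[0,5,3]; indeg=(0,0,1,0,1,0)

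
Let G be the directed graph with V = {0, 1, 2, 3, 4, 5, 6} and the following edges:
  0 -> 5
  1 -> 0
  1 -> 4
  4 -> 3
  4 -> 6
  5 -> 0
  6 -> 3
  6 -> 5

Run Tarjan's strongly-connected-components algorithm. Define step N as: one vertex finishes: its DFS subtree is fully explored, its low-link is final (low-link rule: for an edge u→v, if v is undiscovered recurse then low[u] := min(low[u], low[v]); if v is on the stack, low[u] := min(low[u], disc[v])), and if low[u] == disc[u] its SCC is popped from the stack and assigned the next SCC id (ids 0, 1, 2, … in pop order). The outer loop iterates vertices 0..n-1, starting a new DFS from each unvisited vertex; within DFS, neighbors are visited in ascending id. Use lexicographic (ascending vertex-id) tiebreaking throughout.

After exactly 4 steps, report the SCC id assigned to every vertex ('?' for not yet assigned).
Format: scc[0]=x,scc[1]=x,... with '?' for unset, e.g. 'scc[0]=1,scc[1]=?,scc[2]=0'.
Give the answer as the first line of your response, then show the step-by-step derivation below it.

scc[0]=0,scc[1]=?,scc[2]=?,scc[3]=1,scc[4]=?,scc[5]=0,scc[6]=2

step 1: low=(low[0]=0,low[1]=?,low[2]=?,low[3]=?,low[4]=?,low[5]=0,low[6]=?); scc=(scc[0]=?,scc[1]=?,scc[2]=?,scc[3]=?,scc[4]=?,scc[5]=?,scc[6]=?)
step 2: low=(low[0]=0,low[1]=?,low[2]=?,low[3]=?,low[4]=?,low[5]=0,low[6]=?); scc=(scc[0]=0,scc[1]=?,scc[2]=?,scc[3]=?,scc[4]=?,scc[5]=0,scc[6]=?)
step 3: low=(low[0]=0,low[1]=2,low[2]=?,low[3]=4,low[4]=3,low[5]=0,low[6]=?); scc=(scc[0]=0,scc[1]=?,scc[2]=?,scc[3]=1,scc[4]=?,scc[5]=0,scc[6]=?)
step 4: low=(low[0]=0,low[1]=2,low[2]=?,low[3]=4,low[4]=3,low[5]=0,low[6]=5); scc=(scc[0]=0,scc[1]=?,scc[2]=?,scc[3]=1,scc[4]=?,scc[5]=0,scc[6]=2)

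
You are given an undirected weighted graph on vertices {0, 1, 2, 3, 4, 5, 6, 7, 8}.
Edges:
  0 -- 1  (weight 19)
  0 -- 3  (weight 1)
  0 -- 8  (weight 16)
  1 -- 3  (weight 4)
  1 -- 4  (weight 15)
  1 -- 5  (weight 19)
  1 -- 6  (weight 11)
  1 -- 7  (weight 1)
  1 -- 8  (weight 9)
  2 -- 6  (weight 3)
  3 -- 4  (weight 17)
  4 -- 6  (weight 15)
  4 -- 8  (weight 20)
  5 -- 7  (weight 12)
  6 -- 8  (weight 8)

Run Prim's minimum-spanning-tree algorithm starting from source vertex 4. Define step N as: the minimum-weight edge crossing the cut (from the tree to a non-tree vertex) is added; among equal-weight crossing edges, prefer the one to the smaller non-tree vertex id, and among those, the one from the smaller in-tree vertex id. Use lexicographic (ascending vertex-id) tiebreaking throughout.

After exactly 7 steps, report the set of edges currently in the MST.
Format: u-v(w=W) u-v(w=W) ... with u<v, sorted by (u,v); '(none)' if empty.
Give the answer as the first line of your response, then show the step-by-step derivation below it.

0-3(w=1) 1-3(w=4) 1-4(w=15) 1-7(w=1) 1-8(w=9) 2-6(w=3) 6-8(w=8)

step 1: add edge 1-4 (w=15); MST = {1-4(w=15)}
step 2: add edge 1-7 (w=1); MST = {1-4(w=15) 1-7(w=1)}
step 3: add edge 1-3 (w=4); MST = {1-3(w=4) 1-4(w=15) 1-7(w=1)}
step 4: add edge 0-3 (w=1); MST = {0-3(w=1) 1-3(w=4) 1-4(w=15) 1-7(w=1)}
step 5: add edge 1-8 (w=9); MST = {0-3(w=1) 1-3(w=4) 1-4(w=15) 1-7(w=1) 1-8(w=9)}
step 6: add edge 6-8 (w=8); MST = {0-3(w=1) 1-3(w=4) 1-4(w=15) 1-7(w=1) 1-8(w=9) 6-8(w=8)}
step 7: add edge 2-6 (w=3); MST = {0-3(w=1) 1-3(w=4) 1-4(w=15) 1-7(w=1) 1-8(w=9) 2-6(w=3) 6-8(w=8)}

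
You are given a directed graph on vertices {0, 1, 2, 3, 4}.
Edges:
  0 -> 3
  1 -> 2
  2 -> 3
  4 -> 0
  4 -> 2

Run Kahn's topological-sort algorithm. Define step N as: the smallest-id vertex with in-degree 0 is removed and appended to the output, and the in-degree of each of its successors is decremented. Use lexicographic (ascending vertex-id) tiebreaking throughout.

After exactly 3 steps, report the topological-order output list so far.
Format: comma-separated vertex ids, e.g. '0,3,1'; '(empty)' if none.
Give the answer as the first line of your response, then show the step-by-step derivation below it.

1,4,0

step 1: output 1; order=[1]; indeg=(1,0,1,2,0)
step 2: output 4; order=[1,4]; indeg=(0,0,0,2,0)
step 3: output 0; order=[1,4,0]; indeg=(0,0,0,1,0)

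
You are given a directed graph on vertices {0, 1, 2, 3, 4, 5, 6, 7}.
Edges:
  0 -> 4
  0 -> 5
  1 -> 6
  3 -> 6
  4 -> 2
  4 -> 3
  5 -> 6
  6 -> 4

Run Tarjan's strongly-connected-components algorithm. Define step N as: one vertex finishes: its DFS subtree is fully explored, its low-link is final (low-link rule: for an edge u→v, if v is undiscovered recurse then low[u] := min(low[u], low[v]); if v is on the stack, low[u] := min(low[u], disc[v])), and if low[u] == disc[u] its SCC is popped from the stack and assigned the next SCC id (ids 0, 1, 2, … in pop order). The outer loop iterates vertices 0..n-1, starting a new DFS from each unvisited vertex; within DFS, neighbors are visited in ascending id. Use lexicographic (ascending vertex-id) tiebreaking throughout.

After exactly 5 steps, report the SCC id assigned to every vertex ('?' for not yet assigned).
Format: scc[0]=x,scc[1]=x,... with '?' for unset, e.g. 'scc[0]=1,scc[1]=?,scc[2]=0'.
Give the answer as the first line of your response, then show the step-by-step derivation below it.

scc[0]=?,scc[1]=?,scc[2]=0,scc[3]=1,scc[4]=1,scc[5]=2,scc[6]=1,scc[7]=?

step 1: low=(low[0]=0,low[1]=?,low[2]=2,low[3]=?,low[4]=1,low[5]=?,low[6]=?,low[7]=?); scc=(scc[0]=?,scc[1]=?,scc[2]=0,scc[3]=?,scc[4]=?,scc[5]=?,scc[6]=?,scc[7]=?)
step 2: low=(low[0]=0,low[1]=?,low[2]=2,low[3]=3,low[4]=1,low[5]=?,low[6]=1,low[7]=?); scc=(scc[0]=?,scc[1]=?,scc[2]=0,scc[3]=?,scc[4]=?,scc[5]=?,scc[6]=?,scc[7]=?)
step 3: low=(low[0]=0,low[1]=?,low[2]=2,low[3]=1,low[4]=1,low[5]=?,low[6]=1,low[7]=?); scc=(scc[0]=?,scc[1]=?,scc[2]=0,scc[3]=?,scc[4]=?,scc[5]=?,scc[6]=?,scc[7]=?)
step 4: low=(low[0]=0,low[1]=?,low[2]=2,low[3]=1,low[4]=1,low[5]=?,low[6]=1,low[7]=?); scc=(scc[0]=?,scc[1]=?,scc[2]=0,scc[3]=1,scc[4]=1,scc[5]=?,scc[6]=1,scc[7]=?)
step 5: low=(low[0]=0,low[1]=?,low[2]=2,low[3]=1,low[4]=1,low[5]=5,low[6]=1,low[7]=?); scc=(scc[0]=?,scc[1]=?,scc[2]=0,scc[3]=1,scc[4]=1,scc[5]=2,scc[6]=1,scc[7]=?)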